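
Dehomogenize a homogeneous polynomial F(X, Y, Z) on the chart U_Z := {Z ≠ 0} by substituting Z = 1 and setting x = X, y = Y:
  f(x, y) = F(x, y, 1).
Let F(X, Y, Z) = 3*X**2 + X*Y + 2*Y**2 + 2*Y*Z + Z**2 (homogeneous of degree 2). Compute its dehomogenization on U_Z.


f(x, y) = 3*x**2 + x*y + 2*y**2 + 2*y + 1

On U_Z we set Z = 1. Each monomial c·X^i·Y^j·Z^k in F becomes c·x^i·y^j·1^k = c·x^i·y^j.
Substituting Z = 1: F(X, Y, 1) = 3*x**2 + x*y + 2*y**2 + 2*y + 1.
Note: deg(f) ≤ deg(F) = 2; strict inequality happens when F is divisible by Z (lost terms).


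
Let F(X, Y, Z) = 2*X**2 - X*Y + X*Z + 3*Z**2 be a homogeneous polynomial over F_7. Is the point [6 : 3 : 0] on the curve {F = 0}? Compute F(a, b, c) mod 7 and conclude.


F(6,3,0) ≡ 5 (mod 7); P is NOT on the curve.

Evaluate F(6, 3, 0) term-by-term (mod 7).
  2*X**2 ↦ 2·36·1·1 = 72
  -X*Y ↦ -1·6·3·1 = -18
  X*Z ↦ 1·6·1·0 = 0
  3*Z**2 ↦ 3·1·1·0 = 0
Sum: F(6, 3, 0) = (72) + (-18) + (0) + (0) = 54.
Reducing mod 7: 54 ≡ 5 (mod 7).
Since F(a, b, c) ≡ 5 ≠ 0 (mod 7), P does NOT lie on the curve.


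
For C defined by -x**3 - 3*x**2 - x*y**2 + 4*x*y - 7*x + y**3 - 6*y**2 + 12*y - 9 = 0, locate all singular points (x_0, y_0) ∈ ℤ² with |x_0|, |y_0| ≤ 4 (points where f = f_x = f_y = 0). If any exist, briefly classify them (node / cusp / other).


Singular points: {(-1, 2)}; classification: cusp.

Compute partial derivatives:
  f_x = -3*x**2 - 6*x - y**2 + 4*y - 7.
  f_y = -2*x*y + 4*x + 3*y**2 - 12*y + 12.
Scan x_0 ∈ {−4, ..., 4}. For each x_0, f_y(x_0, y) is a polynomial in y; find its integer roots y ∈ {−4, ..., 4}, then test f_x and f at those candidates.
  x = -4: f_y(-4, y) = 3*y**2 - 4*y - 4; vanishes at y ∈ {2}. (-4, 2): f_x = -27 ≠ 0.
  x = -3: f_y(-3, y) = 3*y**2 - 6*y; vanishes at y ∈ {0, 2}. (-3, 0): f_x = -16 ≠ 0; (-3, 2): f_x = -12 ≠ 0.
  x = -2: f_y(-2, y) = 3*y**2 - 8*y + 4; vanishes at y ∈ {2}. (-2, 2): f_x = -3 ≠ 0.
  x = -1: f_y(-1, y) = 3*y**2 - 10*y + 8; vanishes at y ∈ {2}. (-1, 2): f_x = 0, f = 0 — SINGULAR.
  x = 0: f_y(0, y) = 3*y**2 - 12*y + 12; vanishes at y ∈ {2}. (0, 2): f_x = -3 ≠ 0.
  x = 1: f_y(1, y) = 3*y**2 - 14*y + 16; vanishes at y ∈ {2}. (1, 2): f_x = -12 ≠ 0.
  x = 2: f_y(2, y) = 3*y**2 - 16*y + 20; vanishes at y ∈ {2}. (2, 2): f_x = -27 ≠ 0.
  x = 3: f_y(3, y) = 3*y**2 - 18*y + 24; vanishes at y ∈ {2, 4}. (3, 2): f_x = -48 ≠ 0; (3, 4): f_x = -52 ≠ 0.
  x = 4: f_y(4, y) = 3*y**2 - 20*y + 28; vanishes at y ∈ {2}. (4, 2): f_x = -75 ≠ 0.
Only singular point on the grid: (-1, 2).
Classify: substitute x = -1 + u, y = 2 + v and expand: f = -u**3 - u*v**2 + v**3 + v**2.
No constant or linear terms (consistent with a singular point). Quadratic part: v**2. Cubic part: -u**3 - u*v**2 + v**3.
The quadratic part v**2 is a perfect square, so there is a single (double) tangent line v = 0, i.e. y = 2. Restricting the cubic part to that line (v = 0) leaves -u**3 ≠ 0, so f is not divisible by v and the branch is v² ≈ u**3 to lowest order — this is a cusp.
Classification: cusp.


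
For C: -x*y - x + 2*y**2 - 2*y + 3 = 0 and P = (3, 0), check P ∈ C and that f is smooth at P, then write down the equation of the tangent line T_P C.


Tangent line at P: -x - 5*y + 3 = 0.

Step 1: f(3, 0) = 0, so P lies on C.
Step 2: partial derivatives
  f_x(x, y) = -y - 1, f_y(x, y) = -x + 4*y - 2.
  f_x(P) = -1, f_y(P) = -5 (gradient nonzero, so P is smooth).
Step 3: tangent line at P: -1·(x − 3) + -5·(y − 0) = 0.
Expanding: -x - 5*y + 3 = 0.


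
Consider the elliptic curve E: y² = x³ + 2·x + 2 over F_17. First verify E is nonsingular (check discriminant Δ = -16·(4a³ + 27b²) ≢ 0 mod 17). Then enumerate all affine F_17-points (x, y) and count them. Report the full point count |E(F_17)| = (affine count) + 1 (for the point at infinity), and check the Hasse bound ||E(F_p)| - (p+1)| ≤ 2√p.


Affine points = {(0, 6), (0, 11), (3, 1), (3, 16), (5, 1), (5, 16), (6, 3), (6, 14), (7, 6), (7, 11), (9, 1), (9, 16), (10, 6), (10, 11), (13, 7), (13, 10), (16, 4), (16, 13)}; affine count = 18; |E(F_17)| = 19.

Discriminant check: Δ ∝ 4a³ + 27b² = 4·2³ + 27·2² = 4·8 + 27·4 ≡ 4 (mod 17). Nonzero ⇒ E is nonsingular.
For each x ∈ F_17, compute rhs = x³ + 2·x + 2 mod 17, then count y ∈ F_17 with y² ≡ rhs.
  x = 0: rhs = 2, matching y values: 6, 11 (2 points).
  x = 1: rhs = 5, matching y values: none (0 points).
  x = 2: rhs = 14, matching y values: none (0 points).
  x = 3: rhs = 1, matching y values: 1, 16 (2 points).
  x = 4: rhs = 6, matching y values: none (0 points).
  x = 5: rhs = 1, matching y values: 1, 16 (2 points).
  x = 6: rhs = 9, matching y values: 3, 14 (2 points).
  x = 7: rhs = 2, matching y values: 6, 11 (2 points).
  x = 8: rhs = 3, matching y values: none (0 points).
  x = 9: rhs = 1, matching y values: 1, 16 (2 points).
  x = 10: rhs = 2, matching y values: 6, 11 (2 points).
  x = 11: rhs = 12, matching y values: none (0 points).
  x = 12: rhs = 3, matching y values: none (0 points).
  x = 13: rhs = 15, matching y values: 7, 10 (2 points).
  x = 14: rhs = 3, matching y values: none (0 points).
  x = 15: rhs = 7, matching y values: none (0 points).
  x = 16: rhs = 16, matching y values: 4, 13 (2 points).
Total affine count: 18.
Full point count |E(F_17)| = 18 + 1 = 19.
Hasse bound: |19 − (17+1)| = |1| = 1 ≤ 2√17 ≈ 8.2462 ✓.


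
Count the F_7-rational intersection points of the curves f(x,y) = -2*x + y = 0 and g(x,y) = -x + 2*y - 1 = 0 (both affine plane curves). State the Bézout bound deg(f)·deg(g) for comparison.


Common zeros: {(5, 3)}; count = 1; Bézout bound = 1.

deg(f) = 1, deg(g) = 1, so Bézout bound = 1.
Scan x ∈ F_7. For each x, list the y ∈ F_7 with f(x, y) ≡ 0 and those with g(x, y) ≡ 0 (mod 7); the common zeros in that column are the intersection.
  x = 0: f ≡ 0 at y ∈ {0}; g ≡ 0 at y ∈ {4}; common: ∅.
  x = 1: f ≡ 0 at y ∈ {2}; g ≡ 0 at y ∈ {1}; common: ∅.
  x = 2: f ≡ 0 at y ∈ {4}; g ≡ 0 at y ∈ {5}; common: ∅.
  x = 3: f ≡ 0 at y ∈ {6}; g ≡ 0 at y ∈ {2}; common: ∅.
  x = 4: f ≡ 0 at y ∈ {1}; g ≡ 0 at y ∈ {6}; common: ∅.
  x = 5: f ≡ 0 at y ∈ {3}; g ≡ 0 at y ∈ {3}; common: {3}.
  x = 6: f ≡ 0 at y ∈ {5}; g ≡ 0 at y ∈ {0}; common: ∅.
Collecting: common zeros = {(5, 3)}, so the count is 1.
Comparison with the Bézout bound: 1 ≤ 1 = deg(f)·deg(g), as expected for curves with no common component (the bound is attained).


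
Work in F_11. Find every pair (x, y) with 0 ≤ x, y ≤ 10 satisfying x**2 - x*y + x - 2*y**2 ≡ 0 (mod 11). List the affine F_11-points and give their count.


Affine F_11-points: {(0, 0), (4, 10), (5, 4), (5, 10), (6, 2), (6, 6), (9, 4), (9, 8), (10, 0), (10, 6)}; count = 10.

For each of the 121 pairs (x, y) ∈ F_11², evaluate f(x, y) mod 11. Record the zeros.
  x = 0: [0↦0, 1↦9, 2↦3, 3↦4, 4↦1, 5↦5, 6↦5, 7↦1, 8↦4, 9↦3, 10↦9]  zeros at y ∈ {0}
  x = 1: [0↦2, 1↦10, 2↦3, 3↦3, 4↦10, 5↦2, 6↦1, 7↦7, 8↦9, 9↦7, 10↦1]  zeros at y ∈ ∅
  x = 2: [0↦6, 1↦2, 2↦5, 3↦4, 4↦10, 5↦1, 6↦10, 7↦4, 8↦5, 9↦2, 10↦6]  zeros at y ∈ ∅
  x = 3: [0↦1, 1↦7, 2↦9, 3↦7, 4↦1, 5↦2, 6↦10, 7↦3, 8↦3, 9↦10, 10↦2]  zeros at y ∈ ∅
  x = 4: [0↦9, 1↦3, 2↦4, 3↦1, 4↦5, 5↦5, 6↦1, 7↦4, 8↦3, 9↦9, 10↦0]  zeros at y ∈ {10}
  x = 5: [0↦8, 1↦1, 2↦1, 3↦8, 4↦0, 5↦10, 6↦5, 7↦7, 8↦5, 9↦10, 10↦0]  zeros at y ∈ {4, 10}
  x = 6: [0↦9, 1↦1, 2↦0, 3↦6, 4↦8, 5↦6, 6↦0, 7↦1, 8↦9, 9↦2, 10↦2]  zeros at y ∈ {2, 6}
  x = 7: [0↦1, 1↦3, 2↦1, 3↦6, 4↦7, 5↦4, 6↦8, 7↦8, 8↦4, 9↦7, 10↦6]  zeros at y ∈ ∅
  x = 8: [0↦6, 1↦7, 2↦4, 3↦8, 4↦8, 5↦4, 6↦7, 7↦6, 8↦1, 9↦3, 10↦1]  zeros at y ∈ ∅
  x = 9: [0↦2, 1↦2, 2↦9, 3↦1, 4↦0, 5↦6, 6↦8, 7↦6, 8↦0, 9↦1, 10↦9]  zeros at y ∈ {4, 8}
  x = 10: [0↦0, 1↦10, 2↦5, 3↦7, 4↦5, 5↦10, 6↦0, 7↦8, 8↦1, 9↦1, 10↦8]  zeros at y ∈ {0, 6}
Collecting zeros: affine points = {(0, 0), (4, 10), (5, 4), (5, 10), (6, 2), (6, 6), (9, 4), (9, 8), (10, 0), (10, 6)}.
Total count |C(F_11)_aff| = 10.


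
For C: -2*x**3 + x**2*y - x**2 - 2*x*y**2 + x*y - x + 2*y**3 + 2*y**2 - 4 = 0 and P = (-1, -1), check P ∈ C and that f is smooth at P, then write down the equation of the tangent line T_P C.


Tangent line at P: -6*x - 2*y - 8 = 0.

Step 1: f(-1, -1) = 0, so P lies on C.
Step 2: partial derivatives
  f_x(x, y) = -6*x**2 + 2*x*y - 2*x - 2*y**2 + y - 1, f_y(x, y) = x**2 - 4*x*y + x + 6*y**2 + 4*y.
  f_x(P) = -6, f_y(P) = -2 (gradient nonzero, so P is smooth).
Step 3: tangent line at P: -6·(x − -1) + -2·(y − -1) = 0.
Expanding: -6*x - 2*y - 8 = 0.


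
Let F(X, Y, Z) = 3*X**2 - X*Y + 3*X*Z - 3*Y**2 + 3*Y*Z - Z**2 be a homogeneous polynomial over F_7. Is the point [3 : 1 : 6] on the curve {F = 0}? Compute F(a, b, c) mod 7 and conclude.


F(3,1,6) ≡ 1 (mod 7); P is NOT on the curve.

Evaluate F(3, 1, 6) term-by-term (mod 7).
  3*X**2 ↦ 3·9·1·1 = 27
  -X*Y ↦ -1·3·1·1 = -3
  3*X*Z ↦ 3·3·1·6 = 54
  -3*Y**2 ↦ -3·1·1·1 = -3
  3*Y*Z ↦ 3·1·1·6 = 18
  -Z**2 ↦ -1·1·1·36 = -36
Sum: F(3, 1, 6) = (27) + (-3) + (54) + (-3) + (18) + (-36) = 57.
Reducing mod 7: 57 ≡ 1 (mod 7).
Since F(a, b, c) ≡ 1 ≠ 0 (mod 7), P does NOT lie on the curve.


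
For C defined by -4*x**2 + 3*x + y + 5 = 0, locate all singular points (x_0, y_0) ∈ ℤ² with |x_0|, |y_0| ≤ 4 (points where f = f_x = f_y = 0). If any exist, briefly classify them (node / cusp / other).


No singular points in the scanned grid; C is smooth there.

Compute partial derivatives:
  f_x = 3 - 8*x.
  f_y = 1.
f_y = 1 is a nonzero constant, so f_y never vanishes: no point (x, y) can satisfy f = f_x = f_y = 0. In particular no (x, y) ∈ {−4, ..., 4}² is singular; the curve is smooth.


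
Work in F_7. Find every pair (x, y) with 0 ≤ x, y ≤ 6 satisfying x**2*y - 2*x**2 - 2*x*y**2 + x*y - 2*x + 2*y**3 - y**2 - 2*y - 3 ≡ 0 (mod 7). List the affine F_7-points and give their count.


Affine F_7-points: {(1, 0), (1, 5), (2, 1), (2, 4), (3, 5), (5, 0), (5, 2), (6, 4)}; count = 8.

For each of the 49 pairs (x, y) ∈ F_7², evaluate f(x, y) mod 7. Record the zeros.
  x = 0: [0↦4, 1↦3, 2↦5, 3↦1, 4↦3, 5↦2, 6↦3]  zeros at y ∈ ∅
  x = 1: [0↦0, 1↦6, 2↦4, 3↦6, 4↦3, 5↦0, 6↦2]  zeros at y ∈ {0, 5}
  x = 2: [0↦6, 1↦0, 2↦3, 3↦6, 4↦0, 5↦4, 6↦2]  zeros at y ∈ {1, 4}
  x = 3: [0↦1, 1↦6, 2↦2, 3↦1, 4↦1, 5↦0, 6↦3]  zeros at y ∈ {5}
  x = 4: [0↦6, 1↦3, 2↦1, 3↦5, 4↦6, 5↦2, 6↦5]  zeros at y ∈ ∅
  x = 5: [0↦0, 1↦5, 2↦0, 3↦4, 4↦1, 5↦3, 6↦1]  zeros at y ∈ {0, 2}
  x = 6: [0↦4, 1↦5, 2↦6, 3↦5, 4↦0, 5↦3, 6↦5]  zeros at y ∈ {4}
Collecting zeros: affine points = {(1, 0), (1, 5), (2, 1), (2, 4), (3, 5), (5, 0), (5, 2), (6, 4)}.
Total count |C(F_7)_aff| = 8.


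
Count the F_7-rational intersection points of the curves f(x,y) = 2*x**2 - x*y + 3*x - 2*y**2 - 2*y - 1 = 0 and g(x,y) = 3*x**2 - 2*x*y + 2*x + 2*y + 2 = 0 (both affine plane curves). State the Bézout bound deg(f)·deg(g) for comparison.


Common zeros: ∅; count = 0; Bézout bound = 4.

deg(f) = 2, deg(g) = 2, so Bézout bound = 4.
Scan x ∈ F_7. For each x, list the y ∈ F_7 with f(x, y) ≡ 0 and those with g(x, y) ≡ 0 (mod 7); the common zeros in that column are the intersection.
  x = 0: f ≡ 0 at y ∈ ∅; g ≡ 0 at y ∈ {6}; common: ∅.
  x = 1: f ≡ 0 at y ∈ ∅; g ≡ 0 at y ∈ {0, 1, 2, 3, 4, 5, 6}; common: ∅.
  x = 2: f ≡ 0 at y ∈ {1, 4}; g ≡ 0 at y ∈ {2}; common: ∅.
  x = 3: f ≡ 0 at y ∈ {3, 5}; g ≡ 0 at y ∈ {0}; common: ∅.
  x = 4: f ≡ 0 at y ∈ {1, 3}; g ≡ 0 at y ∈ {5}; common: ∅.
  x = 5: f ≡ 0 at y ∈ {2, 5}; g ≡ 0 at y ∈ {3}; common: ∅.
  x = 6: f ≡ 0 at y ∈ ∅; g ≡ 0 at y ∈ {1}; common: ∅.
Collecting: common zeros = ∅, so the count is 0.
Comparison with the Bézout bound: 0 ≤ 4 = deg(f)·deg(g), as expected for curves with no common component (the affine F_7-count falls short of the bound because intersections may lie at infinity, over extension fields, or carry multiplicity).


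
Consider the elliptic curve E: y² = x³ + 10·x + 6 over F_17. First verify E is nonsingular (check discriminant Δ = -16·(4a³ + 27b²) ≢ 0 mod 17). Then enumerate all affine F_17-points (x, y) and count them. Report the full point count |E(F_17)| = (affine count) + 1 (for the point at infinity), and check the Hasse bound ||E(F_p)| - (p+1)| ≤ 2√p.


Affine points = {(1, 0), (2, 0), (4, 5), (4, 12), (9, 3), (9, 14), (10, 1), (10, 16), (11, 6), (11, 11), (12, 1), (12, 16), (13, 2), (13, 15), (14, 0)}; affine count = 15; |E(F_17)| = 16.

Discriminant check: Δ ∝ 4a³ + 27b² = 4·10³ + 27·6² = 4·1000 + 27·36 ≡ 8 (mod 17). Nonzero ⇒ E is nonsingular.
For each x ∈ F_17, compute rhs = x³ + 10·x + 6 mod 17, then count y ∈ F_17 with y² ≡ rhs.
  x = 0: rhs = 6, matching y values: none (0 points).
  x = 1: rhs = 0, matching y values: 0 (1 points).
  x = 2: rhs = 0, matching y values: 0 (1 points).
  x = 3: rhs = 12, matching y values: none (0 points).
  x = 4: rhs = 8, matching y values: 5, 12 (2 points).
  x = 5: rhs = 11, matching y values: none (0 points).
  x = 6: rhs = 10, matching y values: none (0 points).
  x = 7: rhs = 11, matching y values: none (0 points).
  x = 8: rhs = 3, matching y values: none (0 points).
  x = 9: rhs = 9, matching y values: 3, 14 (2 points).
  x = 10: rhs = 1, matching y values: 1, 16 (2 points).
  x = 11: rhs = 2, matching y values: 6, 11 (2 points).
  x = 12: rhs = 1, matching y values: 1, 16 (2 points).
  x = 13: rhs = 4, matching y values: 2, 15 (2 points).
  x = 14: rhs = 0, matching y values: 0 (1 points).
  x = 15: rhs = 12, matching y values: none (0 points).
  x = 16: rhs = 12, matching y values: none (0 points).
Total affine count: 15.
Full point count |E(F_17)| = 15 + 1 = 16.
Hasse bound: |16 − (17+1)| = |-2| = 2 ≤ 2√17 ≈ 8.2462 ✓.


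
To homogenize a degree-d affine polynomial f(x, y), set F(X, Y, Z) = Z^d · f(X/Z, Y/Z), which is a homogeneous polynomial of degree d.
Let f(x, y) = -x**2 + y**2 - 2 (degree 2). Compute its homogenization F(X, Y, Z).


F(X, Y, Z) = -X**2 + Y**2 - 2*Z**2

deg(f) = 2.
Substitute x = X/Z, y = Y/Z into f, then multiply by Z^2.
  monomial -1·x^2·y^0 ↦ -1·X^2·Y^0·Z^0.
  monomial 1·x^0·y^2 ↦ 1·X^0·Y^2·Z^0.
  monomial -2·x^0·y^0 ↦ -2·X^0·Y^0·Z^2.
Collecting: F(X, Y, Z) = -X**2 + Y**2 - 2*Z**2.


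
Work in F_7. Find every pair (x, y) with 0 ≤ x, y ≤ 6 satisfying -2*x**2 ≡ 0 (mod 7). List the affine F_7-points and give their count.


Affine F_7-points: {(0, 0), (0, 1), (0, 2), (0, 3), (0, 4), (0, 5), (0, 6)}; count = 7.

For each of the 49 pairs (x, y) ∈ F_7², evaluate f(x, y) mod 7. Record the zeros.
  x = 0: [0↦0, 1↦0, 2↦0, 3↦0, 4↦0, 5↦0, 6↦0]  zeros at y ∈ {0, 1, 2, 3, 4, 5, 6}
  x = 1: [0↦5, 1↦5, 2↦5, 3↦5, 4↦5, 5↦5, 6↦5]  zeros at y ∈ ∅
  x = 2: [0↦6, 1↦6, 2↦6, 3↦6, 4↦6, 5↦6, 6↦6]  zeros at y ∈ ∅
  x = 3: [0↦3, 1↦3, 2↦3, 3↦3, 4↦3, 5↦3, 6↦3]  zeros at y ∈ ∅
  x = 4: [0↦3, 1↦3, 2↦3, 3↦3, 4↦3, 5↦3, 6↦3]  zeros at y ∈ ∅
  x = 5: [0↦6, 1↦6, 2↦6, 3↦6, 4↦6, 5↦6, 6↦6]  zeros at y ∈ ∅
  x = 6: [0↦5, 1↦5, 2↦5, 3↦5, 4↦5, 5↦5, 6↦5]  zeros at y ∈ ∅
Collecting zeros: affine points = {(0, 0), (0, 1), (0, 2), (0, 3), (0, 4), (0, 5), (0, 6)}.
Total count |C(F_7)_aff| = 7.


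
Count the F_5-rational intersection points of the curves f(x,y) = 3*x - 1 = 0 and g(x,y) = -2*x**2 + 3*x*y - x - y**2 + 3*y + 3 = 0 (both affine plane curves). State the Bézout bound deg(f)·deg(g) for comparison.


Common zeros: ∅; count = 0; Bézout bound = 2.

deg(f) = 1, deg(g) = 2, so Bézout bound = 2.
Scan x ∈ F_5. For each x, list the y ∈ F_5 with f(x, y) ≡ 0 and those with g(x, y) ≡ 0 (mod 5); the common zeros in that column are the intersection.
  x = 0: f ≡ 0 at y ∈ ∅; g ≡ 0 at y ∈ {1, 2}; common: ∅.
  x = 1: f ≡ 0 at y ∈ ∅; g ≡ 0 at y ∈ {0, 1}; common: ∅.
  x = 2: f ≡ 0 at y ∈ {0, 1, 2, 3, 4}; g ≡ 0 at y ∈ ∅; common: ∅.
  x = 3: f ≡ 0 at y ∈ ∅; g ≡ 0 at y ∈ ∅; common: ∅.
  x = 4: f ≡ 0 at y ∈ ∅; g ≡ 0 at y ∈ ∅; common: ∅.
Collecting: common zeros = ∅, so the count is 0.
Comparison with the Bézout bound: 0 ≤ 2 = deg(f)·deg(g), as expected for curves with no common component (the affine F_5-count falls short of the bound because intersections may lie at infinity, over extension fields, or carry multiplicity).


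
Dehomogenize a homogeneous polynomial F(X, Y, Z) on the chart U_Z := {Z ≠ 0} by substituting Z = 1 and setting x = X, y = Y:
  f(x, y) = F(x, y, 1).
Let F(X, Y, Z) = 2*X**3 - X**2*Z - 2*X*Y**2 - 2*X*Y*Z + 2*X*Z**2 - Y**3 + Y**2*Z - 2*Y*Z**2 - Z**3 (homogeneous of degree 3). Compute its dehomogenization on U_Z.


f(x, y) = 2*x**3 - x**2 - 2*x*y**2 - 2*x*y + 2*x - y**3 + y**2 - 2*y - 1

On U_Z we set Z = 1. Each monomial c·X^i·Y^j·Z^k in F becomes c·x^i·y^j·1^k = c·x^i·y^j.
Substituting Z = 1: F(X, Y, 1) = 2*x**3 - x**2 - 2*x*y**2 - 2*x*y + 2*x - y**3 + y**2 - 2*y - 1.
Note: deg(f) ≤ deg(F) = 3; strict inequality happens when F is divisible by Z (lost terms).


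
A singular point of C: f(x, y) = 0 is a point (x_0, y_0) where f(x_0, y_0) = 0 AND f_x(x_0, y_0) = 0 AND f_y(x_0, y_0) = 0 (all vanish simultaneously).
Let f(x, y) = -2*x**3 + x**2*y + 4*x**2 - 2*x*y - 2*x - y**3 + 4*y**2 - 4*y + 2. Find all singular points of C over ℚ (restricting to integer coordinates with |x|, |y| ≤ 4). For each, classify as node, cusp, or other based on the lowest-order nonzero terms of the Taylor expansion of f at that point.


Singular points: {(1, 1)}; classification: node.

Compute partial derivatives:
  f_x = -6*x**2 + 2*x*y + 8*x - 2*y - 2.
  f_y = x**2 - 2*x - 3*y**2 + 8*y - 4.
Scan x_0 ∈ {−4, ..., 4}. For each x_0, f_y(x_0, y) is a polynomial in y; find its integer roots y ∈ {−4, ..., 4}, then test f_x and f at those candidates.
  x = -4: f_y(-4, y) = -3*y**2 + 8*y + 20; no integer root y with |y| ≤ 4.
  x = -3: f_y(-3, y) = -3*y**2 + 8*y + 11; vanishes at y ∈ {-1}. (-3, -1): f_x = -72 ≠ 0.
  x = -2: f_y(-2, y) = -3*y**2 + 8*y + 4; no integer root y with |y| ≤ 4.
  x = -1: f_y(-1, y) = -3*y**2 + 8*y - 1; no integer root y with |y| ≤ 4.
  x = 0: f_y(0, y) = -3*y**2 + 8*y - 4; vanishes at y ∈ {2}. (0, 2): f_x = -6 ≠ 0.
  x = 1: f_y(1, y) = -3*y**2 + 8*y - 5; vanishes at y ∈ {1}. (1, 1): f_x = 0, f = 0 — SINGULAR.
  x = 2: f_y(2, y) = -3*y**2 + 8*y - 4; vanishes at y ∈ {2}. (2, 2): f_x = -6 ≠ 0.
  x = 3: f_y(3, y) = -3*y**2 + 8*y - 1; no integer root y with |y| ≤ 4.
  x = 4: f_y(4, y) = -3*y**2 + 8*y + 4; no integer root y with |y| ≤ 4.
Only singular point on the grid: (1, 1).
Classify: substitute x = 1 + u, y = 1 + v and expand: f = -2*u**3 + u**2*v - u**2 - v**3 + v**2.
No constant or linear terms (consistent with a singular point). Quadratic part: -u**2 + v**2. Cubic part: -2*u**3 + u**2*v - v**3.
The quadratic part v**2 - u**2 = (v − u)(v + u) splits into two distinct linear factors, so there are two distinct tangent lines y − 1 = ±(x − 1) — this is a node (ordinary double point).
Classification: node.


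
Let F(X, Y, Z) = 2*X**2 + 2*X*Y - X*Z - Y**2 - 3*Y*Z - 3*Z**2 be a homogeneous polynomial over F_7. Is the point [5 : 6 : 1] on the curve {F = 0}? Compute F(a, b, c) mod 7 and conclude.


F(5,6,1) ≡ 6 (mod 7); P is NOT on the curve.

Evaluate F(5, 6, 1) term-by-term (mod 7).
  2*X**2 ↦ 2·25·1·1 = 50
  2*X*Y ↦ 2·5·6·1 = 60
  -X*Z ↦ -1·5·1·1 = -5
  -Y**2 ↦ -1·1·36·1 = -36
  -3*Y*Z ↦ -3·1·6·1 = -18
  -3*Z**2 ↦ -3·1·1·1 = -3
Sum: F(5, 6, 1) = (50) + (60) + (-5) + (-36) + (-18) + (-3) = 48.
Reducing mod 7: 48 ≡ 6 (mod 7).
Since F(a, b, c) ≡ 6 ≠ 0 (mod 7), P does NOT lie on the curve.


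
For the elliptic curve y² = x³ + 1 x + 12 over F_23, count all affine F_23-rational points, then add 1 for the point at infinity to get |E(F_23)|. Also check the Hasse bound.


Affine points = {(0, 9), (0, 14), (5, 2), (5, 21), (6, 2), (6, 21), (8, 7), (8, 16), (12, 2), (12, 21), (19, 6), (19, 17), (21, 5), (21, 18)}; affine count = 14; |E(F_23)| = 15.

Discriminant check: Δ ∝ 4a³ + 27b² = 4·1³ + 27·12² = 4·1 + 27·144 ≡ 5 (mod 23). Nonzero ⇒ E is nonsingular.
For each x ∈ F_23, compute rhs = x³ + 1·x + 12 mod 23, then count y ∈ F_23 with y² ≡ rhs.
  x = 0: rhs = 12, matching y values: 9, 14 (2 points).
  x = 1: rhs = 14, matching y values: none (0 points).
  x = 2: rhs = 22, matching y values: none (0 points).
  x = 3: rhs = 19, matching y values: none (0 points).
  x = 4: rhs = 11, matching y values: none (0 points).
  x = 5: rhs = 4, matching y values: 2, 21 (2 points).
  x = 6: rhs = 4, matching y values: 2, 21 (2 points).
  x = 7: rhs = 17, matching y values: none (0 points).
  x = 8: rhs = 3, matching y values: 7, 16 (2 points).
  x = 9: rhs = 14, matching y values: none (0 points).
  x = 10: rhs = 10, matching y values: none (0 points).
  x = 11: rhs = 20, matching y values: none (0 points).
  x = 12: rhs = 4, matching y values: 2, 21 (2 points).
  x = 13: rhs = 14, matching y values: none (0 points).
  x = 14: rhs = 10, matching y values: none (0 points).
  x = 15: rhs = 21, matching y values: none (0 points).
  x = 16: rhs = 7, matching y values: none (0 points).
  x = 17: rhs = 20, matching y values: none (0 points).
  x = 18: rhs = 20, matching y values: none (0 points).
  x = 19: rhs = 13, matching y values: 6, 17 (2 points).
  x = 20: rhs = 5, matching y values: none (0 points).
  x = 21: rhs = 2, matching y values: 5, 18 (2 points).
  x = 22: rhs = 10, matching y values: none (0 points).
Total affine count: 14.
Full point count |E(F_23)| = 14 + 1 = 15.
Hasse bound: |15 − (23+1)| = |-9| = 9 ≤ 2√23 ≈ 9.5917 ✓.


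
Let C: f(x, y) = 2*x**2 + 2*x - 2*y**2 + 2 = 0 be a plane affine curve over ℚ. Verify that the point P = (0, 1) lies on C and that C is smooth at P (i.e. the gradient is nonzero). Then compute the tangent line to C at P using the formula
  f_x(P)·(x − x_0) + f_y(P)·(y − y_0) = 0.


Tangent line at P: 2*x - 4*y + 4 = 0.

Step 1: f(0, 1) = 0, so P lies on C.
Step 2: partial derivatives
  f_x(x, y) = 4*x + 2, f_y(x, y) = -4*y.
  f_x(P) = 2, f_y(P) = -4 (gradient nonzero, so P is smooth).
Step 3: tangent line at P: 2·(x − 0) + -4·(y − 1) = 0.
Expanding: 2*x - 4*y + 4 = 0.


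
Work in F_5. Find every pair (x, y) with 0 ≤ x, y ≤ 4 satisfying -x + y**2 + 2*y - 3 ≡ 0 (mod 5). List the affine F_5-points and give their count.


Affine F_5-points: {(0, 1), (0, 2), (1, 4), (2, 0), (2, 3)}; count = 5.

For each of the 25 pairs (x, y) ∈ F_5², evaluate f(x, y) mod 5. Record the zeros.
  x = 0: [0↦2, 1↦0, 2↦0, 3↦2, 4↦1]  zeros at y ∈ {1, 2}
  x = 1: [0↦1, 1↦4, 2↦4, 3↦1, 4↦0]  zeros at y ∈ {4}
  x = 2: [0↦0, 1↦3, 2↦3, 3↦0, 4↦4]  zeros at y ∈ {0, 3}
  x = 3: [0↦4, 1↦2, 2↦2, 3↦4, 4↦3]  zeros at y ∈ ∅
  x = 4: [0↦3, 1↦1, 2↦1, 3↦3, 4↦2]  zeros at y ∈ ∅
Collecting zeros: affine points = {(0, 1), (0, 2), (1, 4), (2, 0), (2, 3)}.
Total count |C(F_5)_aff| = 5.


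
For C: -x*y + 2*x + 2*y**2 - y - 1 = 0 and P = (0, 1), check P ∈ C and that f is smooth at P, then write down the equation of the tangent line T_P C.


Tangent line at P: x + 3*y - 3 = 0.

Step 1: f(0, 1) = 0, so P lies on C.
Step 2: partial derivatives
  f_x(x, y) = 2 - y, f_y(x, y) = -x + 4*y - 1.
  f_x(P) = 1, f_y(P) = 3 (gradient nonzero, so P is smooth).
Step 3: tangent line at P: 1·(x − 0) + 3·(y − 1) = 0.
Expanding: x + 3*y - 3 = 0.


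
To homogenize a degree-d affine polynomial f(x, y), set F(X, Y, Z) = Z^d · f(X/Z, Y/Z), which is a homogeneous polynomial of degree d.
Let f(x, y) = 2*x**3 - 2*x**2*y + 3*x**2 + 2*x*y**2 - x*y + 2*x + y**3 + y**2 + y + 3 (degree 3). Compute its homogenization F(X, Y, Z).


F(X, Y, Z) = 2*X**3 - 2*X**2*Y + 3*X**2*Z + 2*X*Y**2 - X*Y*Z + 2*X*Z**2 + Y**3 + Y**2*Z + Y*Z**2 + 3*Z**3

deg(f) = 3.
Substitute x = X/Z, y = Y/Z into f, then multiply by Z^3.
  monomial 2·x^3·y^0 ↦ 2·X^3·Y^0·Z^0.
  monomial -2·x^2·y^1 ↦ -2·X^2·Y^1·Z^0.
  monomial 3·x^2·y^0 ↦ 3·X^2·Y^0·Z^1.
  monomial 2·x^1·y^2 ↦ 2·X^1·Y^2·Z^0.
  monomial -1·x^1·y^1 ↦ -1·X^1·Y^1·Z^1.
  monomial 2·x^1·y^0 ↦ 2·X^1·Y^0·Z^2.
  monomial 1·x^0·y^3 ↦ 1·X^0·Y^3·Z^0.
  monomial 1·x^0·y^2 ↦ 1·X^0·Y^2·Z^1.
  monomial 1·x^0·y^1 ↦ 1·X^0·Y^1·Z^2.
  monomial 3·x^0·y^0 ↦ 3·X^0·Y^0·Z^3.
Collecting: F(X, Y, Z) = 2*X**3 - 2*X**2*Y + 3*X**2*Z + 2*X*Y**2 - X*Y*Z + 2*X*Z**2 + Y**3 + Y**2*Z + Y*Z**2 + 3*Z**3.


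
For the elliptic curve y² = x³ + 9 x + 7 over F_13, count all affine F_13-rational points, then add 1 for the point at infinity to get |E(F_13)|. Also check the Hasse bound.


Affine points = {(1, 2), (1, 11), (3, 3), (3, 10), (4, 4), (4, 9), (6, 2), (6, 11), (7, 6), (7, 7), (12, 6), (12, 7)}; affine count = 12; |E(F_13)| = 13.

Discriminant check: Δ ∝ 4a³ + 27b² = 4·9³ + 27·7² = 4·729 + 27·49 ≡ 1 (mod 13). Nonzero ⇒ E is nonsingular.
For each x ∈ F_13, compute rhs = x³ + 9·x + 7 mod 13, then count y ∈ F_13 with y² ≡ rhs.
  x = 0: rhs = 7, matching y values: none (0 points).
  x = 1: rhs = 4, matching y values: 2, 11 (2 points).
  x = 2: rhs = 7, matching y values: none (0 points).
  x = 3: rhs = 9, matching y values: 3, 10 (2 points).
  x = 4: rhs = 3, matching y values: 4, 9 (2 points).
  x = 5: rhs = 8, matching y values: none (0 points).
  x = 6: rhs = 4, matching y values: 2, 11 (2 points).
  x = 7: rhs = 10, matching y values: 6, 7 (2 points).
  x = 8: rhs = 6, matching y values: none (0 points).
  x = 9: rhs = 11, matching y values: none (0 points).
  x = 10: rhs = 5, matching y values: none (0 points).
  x = 11: rhs = 7, matching y values: none (0 points).
  x = 12: rhs = 10, matching y values: 6, 7 (2 points).
Total affine count: 12.
Full point count |E(F_13)| = 12 + 1 = 13.
Hasse bound: |13 − (13+1)| = |-1| = 1 ≤ 2√13 ≈ 7.2111 ✓.


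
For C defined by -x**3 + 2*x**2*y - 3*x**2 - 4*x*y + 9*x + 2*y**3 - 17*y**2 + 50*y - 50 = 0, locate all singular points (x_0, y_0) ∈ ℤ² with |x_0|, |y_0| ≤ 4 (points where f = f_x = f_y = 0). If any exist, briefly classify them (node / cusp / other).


Singular points: {(1, 3)}; classification: cusp.

Compute partial derivatives:
  f_x = -3*x**2 + 4*x*y - 6*x - 4*y + 9.
  f_y = 2*x**2 - 4*x + 6*y**2 - 34*y + 50.
Scan x_0 ∈ {−4, ..., 4}. For each x_0, f_y(x_0, y) is a polynomial in y; find its integer roots y ∈ {−4, ..., 4}, then test f_x and f at those candidates.
  x = -4: f_y(-4, y) = 6*y**2 - 34*y + 98; no integer root y with |y| ≤ 4.
  x = -3: f_y(-3, y) = 6*y**2 - 34*y + 80; no integer root y with |y| ≤ 4.
  x = -2: f_y(-2, y) = 6*y**2 - 34*y + 66; no integer root y with |y| ≤ 4.
  x = -1: f_y(-1, y) = 6*y**2 - 34*y + 56; no integer root y with |y| ≤ 4.
  x = 0: f_y(0, y) = 6*y**2 - 34*y + 50; no integer root y with |y| ≤ 4.
  x = 1: f_y(1, y) = 6*y**2 - 34*y + 48; vanishes at y ∈ {3}. (1, 3): f_x = 0, f = 0 — SINGULAR.
  x = 2: f_y(2, y) = 6*y**2 - 34*y + 50; no integer root y with |y| ≤ 4.
  x = 3: f_y(3, y) = 6*y**2 - 34*y + 56; no integer root y with |y| ≤ 4.
  x = 4: f_y(4, y) = 6*y**2 - 34*y + 66; no integer root y with |y| ≤ 4.
Only singular point on the grid: (1, 3).
Classify: substitute x = 1 + u, y = 3 + v and expand: f = -u**3 + 2*u**2*v + 2*v**3 + v**2.
No constant or linear terms (consistent with a singular point). Quadratic part: v**2. Cubic part: -u**3 + 2*u**2*v + 2*v**3.
The quadratic part v**2 is a perfect square, so there is a single (double) tangent line v = 0, i.e. y = 3. Restricting the cubic part to that line (v = 0) leaves -u**3 ≠ 0, so f is not divisible by v and the branch is v² ≈ u**3 to lowest order — this is a cusp.
Classification: cusp.


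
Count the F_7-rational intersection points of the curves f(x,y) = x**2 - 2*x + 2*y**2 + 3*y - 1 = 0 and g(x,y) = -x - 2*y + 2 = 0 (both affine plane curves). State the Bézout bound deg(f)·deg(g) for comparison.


Common zeros: {(1, 4), (5, 2)}; count = 2; Bézout bound = 2.

deg(f) = 2, deg(g) = 1, so Bézout bound = 2.
Scan x ∈ F_7. For each x, list the y ∈ F_7 with f(x, y) ≡ 0 and those with g(x, y) ≡ 0 (mod 7); the common zeros in that column are the intersection.
  x = 0: f ≡ 0 at y ∈ ∅; g ≡ 0 at y ∈ {1}; common: ∅.
  x = 1: f ≡ 0 at y ∈ {4, 5}; g ≡ 0 at y ∈ {4}; common: {4}.
  x = 2: f ≡ 0 at y ∈ ∅; g ≡ 0 at y ∈ {0}; common: ∅.
  x = 3: f ≡ 0 at y ∈ {1}; g ≡ 0 at y ∈ {3}; common: ∅.
  x = 4: f ≡ 0 at y ∈ {0, 2}; g ≡ 0 at y ∈ {6}; common: ∅.
  x = 5: f ≡ 0 at y ∈ {0, 2}; g ≡ 0 at y ∈ {2}; common: {2}.
  x = 6: f ≡ 0 at y ∈ {1}; g ≡ 0 at y ∈ {5}; common: ∅.
Collecting: common zeros = {(1, 4), (5, 2)}, so the count is 2.
Comparison with the Bézout bound: 2 ≤ 2 = deg(f)·deg(g), as expected for curves with no common component (the bound is attained).


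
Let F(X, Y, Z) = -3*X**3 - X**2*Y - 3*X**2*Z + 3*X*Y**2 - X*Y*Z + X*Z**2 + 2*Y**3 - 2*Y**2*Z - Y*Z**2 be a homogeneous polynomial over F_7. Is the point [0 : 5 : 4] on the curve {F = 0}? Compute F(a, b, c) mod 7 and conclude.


F(0,5,4) ≡ 5 (mod 7); P is NOT on the curve.

Evaluate F(0, 5, 4) term-by-term (mod 7).
  -3*X**3 ↦ -3·0·1·1 = 0
  -X**2*Y ↦ -1·0·5·1 = 0
  -3*X**2*Z ↦ -3·0·1·4 = 0
  3*X*Y**2 ↦ 3·0·25·1 = 0
  -X*Y*Z ↦ -1·0·5·4 = 0
  X*Z**2 ↦ 1·0·1·16 = 0
  2*Y**3 ↦ 2·1·125·1 = 250
  -2*Y**2*Z ↦ -2·1·25·4 = -200
  -Y*Z**2 ↦ -1·1·5·16 = -80
Sum: F(0, 5, 4) = (0) + (0) + (0) + (0) + (0) + (0) + (250) + (-200) + (-80) = -30.
Reducing mod 7: -30 ≡ 5 (mod 7).
Since F(a, b, c) ≡ 5 ≠ 0 (mod 7), P does NOT lie on the curve.


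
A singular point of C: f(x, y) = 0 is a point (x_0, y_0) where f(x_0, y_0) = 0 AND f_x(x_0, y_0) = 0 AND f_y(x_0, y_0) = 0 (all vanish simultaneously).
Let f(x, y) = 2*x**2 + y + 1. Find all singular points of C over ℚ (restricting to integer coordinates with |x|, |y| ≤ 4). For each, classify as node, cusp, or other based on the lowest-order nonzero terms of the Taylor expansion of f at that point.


No singular points in the scanned grid; C is smooth there.

Compute partial derivatives:
  f_x = 4*x.
  f_y = 1.
f_y = 1 is a nonzero constant, so f_y never vanishes: no point (x, y) can satisfy f = f_x = f_y = 0. In particular no (x, y) ∈ {−4, ..., 4}² is singular; the curve is smooth.


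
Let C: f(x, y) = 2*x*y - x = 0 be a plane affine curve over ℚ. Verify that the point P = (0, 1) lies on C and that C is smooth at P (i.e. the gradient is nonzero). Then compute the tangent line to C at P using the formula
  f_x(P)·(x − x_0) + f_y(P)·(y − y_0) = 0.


Tangent line at P: x = 0.

Step 1: f(0, 1) = 0, so P lies on C.
Step 2: partial derivatives
  f_x(x, y) = 2*y - 1, f_y(x, y) = 2*x.
  f_x(P) = 1, f_y(P) = 0 (gradient nonzero, so P is smooth).
Step 3: tangent line at P: 1·(x − 0) + 0·(y − 1) = 0.
Expanding: x = 0.


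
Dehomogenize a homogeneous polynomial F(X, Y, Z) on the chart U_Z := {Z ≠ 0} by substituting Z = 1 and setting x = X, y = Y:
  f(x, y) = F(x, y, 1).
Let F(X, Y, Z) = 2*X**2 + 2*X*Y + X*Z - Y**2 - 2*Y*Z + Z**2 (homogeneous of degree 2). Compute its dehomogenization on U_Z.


f(x, y) = 2*x**2 + 2*x*y + x - y**2 - 2*y + 1

On U_Z we set Z = 1. Each monomial c·X^i·Y^j·Z^k in F becomes c·x^i·y^j·1^k = c·x^i·y^j.
Substituting Z = 1: F(X, Y, 1) = 2*x**2 + 2*x*y + x - y**2 - 2*y + 1.
Note: deg(f) ≤ deg(F) = 2; strict inequality happens when F is divisible by Z (lost terms).


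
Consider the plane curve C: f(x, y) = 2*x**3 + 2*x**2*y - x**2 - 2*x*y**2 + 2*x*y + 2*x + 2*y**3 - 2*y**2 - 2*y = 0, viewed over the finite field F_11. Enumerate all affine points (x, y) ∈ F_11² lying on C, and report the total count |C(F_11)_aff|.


Affine F_11-points: {(0, 0), (0, 4), (0, 8), (1, 9), (2, 1), (2, 4), (2, 9), (3, 3), (4, 3), (5, 2), (5, 6), (5, 9), (7, 3), (8, 10), (9, 5), (9, 8)}; count = 16.

For each of the 121 pairs (x, y) ∈ F_11², evaluate f(x, y) mod 11. Record the zeros.
  x = 0: [0↦0, 1↦9, 2↦4, 3↦8, 4↦0, 5↦3, 6↦7, 7↦2, 8↦0, 9↦2, 10↦9]  zeros at y ∈ {0, 4, 8}
  x = 1: [0↦3, 1↦3, 2↦7, 3↦5, 4↦9, 5↦9, 6↦6, 7↦1, 8↦6, 9↦0, 10↦6]  zeros at y ∈ {9}
  x = 2: [0↦5, 1↦0, 2↦6, 3↦2, 4↦0, 5↦1, 6↦6, 7↦5, 8↦10, 9↦0, 10↦9]  zeros at y ∈ {1, 4, 9}
  x = 3: [0↦7, 1↦1, 2↦2, 3↦0, 4↦7, 5↦2, 6↦8, 7↦4, 8↦2, 9↦3, 10↦8]  zeros at y ∈ {3}
  x = 4: [0↦10, 1↦7, 2↦7, 3↦0, 4↦9, 5↦2, 6↦2, 7↦10, 8↦5, 9↦10, 10↦4]  zeros at y ∈ {3}
  x = 5: [0↦4, 1↦8, 2↦0, 3↦3, 4↦7, 5↦2, 6↦0, 7↦2, 8↦9, 9↦0, 10↦9]  zeros at y ∈ {2, 6, 9}
  x = 6: [0↦1, 1↦5, 2↦4, 3↦10, 4↦2, 5↦3, 6↦3, 7↦3, 8↦4, 9↦7, 10↦2]  zeros at y ∈ ∅
  x = 7: [0↦2, 1↦10, 2↦9, 3↦0, 4↦6, 5↦6, 6↦1, 7↦3, 8↦2, 9↦10, 10↦6]  zeros at y ∈ {3}
  x = 8: [0↦8, 1↦2, 2↦5, 3↦7, 4↦9, 5↦1, 6↦6, 7↦3, 8↦4, 9↦10, 10↦0]  zeros at y ∈ {10}
  x = 9: [0↦9, 1↦4, 2↦4, 3↦10, 4↦1, 5↦0, 6↦8, 7↦4, 8↦0, 9↦8, 10↦7]  zeros at y ∈ {5, 8}
  x = 10: [0↦6, 1↦6, 2↦7, 3↦10, 4↦5, 5↦4, 6↦8, 7↦7, 8↦2, 9↦5, 10↦6]  zeros at y ∈ ∅
Collecting zeros: affine points = {(0, 0), (0, 4), (0, 8), (1, 9), (2, 1), (2, 4), (2, 9), (3, 3), (4, 3), (5, 2), (5, 6), (5, 9), (7, 3), (8, 10), (9, 5), (9, 8)}.
Total count |C(F_11)_aff| = 16.


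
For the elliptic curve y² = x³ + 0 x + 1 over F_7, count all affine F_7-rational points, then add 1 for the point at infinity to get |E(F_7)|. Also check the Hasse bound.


Affine points = {(0, 1), (0, 6), (1, 3), (1, 4), (2, 3), (2, 4), (3, 0), (4, 3), (4, 4), (5, 0), (6, 0)}; affine count = 11; |E(F_7)| = 12.

Discriminant check: Δ ∝ 4a³ + 27b² = 4·0³ + 27·1² = 4·0 + 27·1 ≡ 6 (mod 7). Nonzero ⇒ E is nonsingular.
For each x ∈ F_7, compute rhs = x³ + 0·x + 1 mod 7, then count y ∈ F_7 with y² ≡ rhs.
  x = 0: rhs = 1, matching y values: 1, 6 (2 points).
  x = 1: rhs = 2, matching y values: 3, 4 (2 points).
  x = 2: rhs = 2, matching y values: 3, 4 (2 points).
  x = 3: rhs = 0, matching y values: 0 (1 points).
  x = 4: rhs = 2, matching y values: 3, 4 (2 points).
  x = 5: rhs = 0, matching y values: 0 (1 points).
  x = 6: rhs = 0, matching y values: 0 (1 points).
Total affine count: 11.
Full point count |E(F_7)| = 11 + 1 = 12.
Hasse bound: |12 − (7+1)| = |4| = 4 ≤ 2√7 ≈ 5.2915 ✓.


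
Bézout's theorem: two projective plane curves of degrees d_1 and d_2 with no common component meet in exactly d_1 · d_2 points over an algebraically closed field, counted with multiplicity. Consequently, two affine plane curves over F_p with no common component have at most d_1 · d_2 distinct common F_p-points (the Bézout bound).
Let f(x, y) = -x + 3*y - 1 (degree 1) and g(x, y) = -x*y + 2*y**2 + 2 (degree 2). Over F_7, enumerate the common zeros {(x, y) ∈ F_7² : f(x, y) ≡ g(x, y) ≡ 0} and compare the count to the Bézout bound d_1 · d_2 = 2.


Common zeros: {(3, 6), (5, 2)}; count = 2; Bézout bound = 2.

deg(f) = 1, deg(g) = 2, so Bézout bound = 2.
Scan x ∈ F_7. For each x, list the y ∈ F_7 with f(x, y) ≡ 0 and those with g(x, y) ≡ 0 (mod 7); the common zeros in that column are the intersection.
  x = 0: f ≡ 0 at y ∈ {5}; g ≡ 0 at y ∈ ∅; common: ∅.
  x = 1: f ≡ 0 at y ∈ {3}; g ≡ 0 at y ∈ ∅; common: ∅.
  x = 2: f ≡ 0 at y ∈ {1}; g ≡ 0 at y ∈ {3, 5}; common: ∅.
  x = 3: f ≡ 0 at y ∈ {6}; g ≡ 0 at y ∈ {6}; common: {6}.
  x = 4: f ≡ 0 at y ∈ {4}; g ≡ 0 at y ∈ {1}; common: ∅.
  x = 5: f ≡ 0 at y ∈ {2}; g ≡ 0 at y ∈ {2, 4}; common: {2}.
  x = 6: f ≡ 0 at y ∈ {0}; g ≡ 0 at y ∈ ∅; common: ∅.
Collecting: common zeros = {(3, 6), (5, 2)}, so the count is 2.
Comparison with the Bézout bound: 2 ≤ 2 = deg(f)·deg(g), as expected for curves with no common component (the bound is attained).


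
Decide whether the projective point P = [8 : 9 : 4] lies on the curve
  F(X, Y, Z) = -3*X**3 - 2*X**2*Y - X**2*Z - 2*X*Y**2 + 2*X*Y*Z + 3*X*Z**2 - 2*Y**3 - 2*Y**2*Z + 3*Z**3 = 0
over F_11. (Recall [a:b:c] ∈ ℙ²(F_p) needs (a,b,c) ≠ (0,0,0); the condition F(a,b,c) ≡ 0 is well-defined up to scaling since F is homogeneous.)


F(8,9,4) ≡ 9 (mod 11); P is NOT on the curve.

Evaluate F(8, 9, 4) term-by-term (mod 11).
  -3*X**3 ↦ -3·512·1·1 = -1536
  -2*X**2*Y ↦ -2·64·9·1 = -1152
  -X**2*Z ↦ -1·64·1·4 = -256
  -2*X*Y**2 ↦ -2·8·81·1 = -1296
  2*X*Y*Z ↦ 2·8·9·4 = 576
  3*X*Z**2 ↦ 3·8·1·16 = 384
  -2*Y**3 ↦ -2·1·729·1 = -1458
  -2*Y**2*Z ↦ -2·1·81·4 = -648
  3*Z**3 ↦ 3·1·1·64 = 192
Sum: F(8, 9, 4) = (-1536) + (-1152) + (-256) + (-1296) + (576) + (384) + (-1458) + (-648) + (192) = -5194.
Reducing mod 11: -5194 ≡ 9 (mod 11).
Since F(a, b, c) ≡ 9 ≠ 0 (mod 11), P does NOT lie on the curve.


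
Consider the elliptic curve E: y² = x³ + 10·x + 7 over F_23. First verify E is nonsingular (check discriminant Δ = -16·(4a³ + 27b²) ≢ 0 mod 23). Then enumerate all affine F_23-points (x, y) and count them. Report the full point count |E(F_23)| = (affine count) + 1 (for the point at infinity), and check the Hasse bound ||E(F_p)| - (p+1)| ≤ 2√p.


Affine points = {(1, 8), (1, 15), (2, 9), (2, 14), (3, 8), (3, 15), (7, 11), (7, 12), (8, 1), (8, 22), (10, 7), (10, 16), (14, 4), (14, 19), (15, 6), (15, 17), (16, 10), (16, 13), (18, 4), (18, 19), (19, 8), (19, 15), (21, 5), (21, 18)}; affine count = 24; |E(F_23)| = 25.

Discriminant check: Δ ∝ 4a³ + 27b² = 4·10³ + 27·7² = 4·1000 + 27·49 ≡ 10 (mod 23). Nonzero ⇒ E is nonsingular.
For each x ∈ F_23, compute rhs = x³ + 10·x + 7 mod 23, then count y ∈ F_23 with y² ≡ rhs.
  x = 0: rhs = 7, matching y values: none (0 points).
  x = 1: rhs = 18, matching y values: 8, 15 (2 points).
  x = 2: rhs = 12, matching y values: 9, 14 (2 points).
  x = 3: rhs = 18, matching y values: 8, 15 (2 points).
  x = 4: rhs = 19, matching y values: none (0 points).
  x = 5: rhs = 21, matching y values: none (0 points).
  x = 6: rhs = 7, matching y values: none (0 points).
  x = 7: rhs = 6, matching y values: 11, 12 (2 points).
  x = 8: rhs = 1, matching y values: 1, 22 (2 points).
  x = 9: rhs = 21, matching y values: none (0 points).
  x = 10: rhs = 3, matching y values: 7, 16 (2 points).
  x = 11: rhs = 22, matching y values: none (0 points).
  x = 12: rhs = 15, matching y values: none (0 points).
  x = 13: rhs = 11, matching y values: none (0 points).
  x = 14: rhs = 16, matching y values: 4, 19 (2 points).
  x = 15: rhs = 13, matching y values: 6, 17 (2 points).
  x = 16: rhs = 8, matching y values: 10, 13 (2 points).
  x = 17: rhs = 7, matching y values: none (0 points).
  x = 18: rhs = 16, matching y values: 4, 19 (2 points).
  x = 19: rhs = 18, matching y values: 8, 15 (2 points).
  x = 20: rhs = 19, matching y values: none (0 points).
  x = 21: rhs = 2, matching y values: 5, 18 (2 points).
  x = 22: rhs = 19, matching y values: none (0 points).
Total affine count: 24.
Full point count |E(F_23)| = 24 + 1 = 25.
Hasse bound: |25 − (23+1)| = |1| = 1 ≤ 2√23 ≈ 9.5917 ✓.


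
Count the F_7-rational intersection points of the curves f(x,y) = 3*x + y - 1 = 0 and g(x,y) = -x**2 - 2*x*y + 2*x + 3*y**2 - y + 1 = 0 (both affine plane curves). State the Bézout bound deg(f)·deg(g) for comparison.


Common zeros: {(4, 3), (5, 0)}; count = 2; Bézout bound = 2.

deg(f) = 1, deg(g) = 2, so Bézout bound = 2.
Scan x ∈ F_7. For each x, list the y ∈ F_7 with f(x, y) ≡ 0 and those with g(x, y) ≡ 0 (mod 7); the common zeros in that column are the intersection.
  x = 0: f ≡ 0 at y ∈ {1}; g ≡ 0 at y ∈ ∅; common: ∅.
  x = 1: f ≡ 0 at y ∈ {5}; g ≡ 0 at y ∈ ∅; common: ∅.
  x = 2: f ≡ 0 at y ∈ {2}; g ≡ 0 at y ∈ ∅; common: ∅.
  x = 3: f ≡ 0 at y ∈ {6}; g ≡ 0 at y ∈ ∅; common: ∅.
  x = 4: f ≡ 0 at y ∈ {3}; g ≡ 0 at y ∈ {0, 3}; common: {3}.
  x = 5: f ≡ 0 at y ∈ {0}; g ≡ 0 at y ∈ {0, 6}; common: {0}.
  x = 6: f ≡ 0 at y ∈ {4}; g ≡ 0 at y ∈ {3, 6}; common: ∅.
Collecting: common zeros = {(4, 3), (5, 0)}, so the count is 2.
Comparison with the Bézout bound: 2 ≤ 2 = deg(f)·deg(g), as expected for curves with no common component (the bound is attained).
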